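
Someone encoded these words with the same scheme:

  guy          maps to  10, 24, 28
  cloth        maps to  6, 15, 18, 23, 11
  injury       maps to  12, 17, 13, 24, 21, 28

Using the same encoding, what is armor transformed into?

The number is (letter's place in the alphabet, a=1) + 3.
On armor: a=1→4, r=18→21, m=13→16, o=15→18, r=18→21.

4, 21, 16, 18, 21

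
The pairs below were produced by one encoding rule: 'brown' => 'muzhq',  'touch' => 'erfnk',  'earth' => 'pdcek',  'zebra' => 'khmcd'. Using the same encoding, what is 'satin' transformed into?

ddetq

Shifts by position in brown: pos 0: b→m (+11), pos 1: r→u (+3), pos 2: o→z (+11), pos 3: w→h (+11), pos 4: n→q (+3) — repeating every 3. The shifts repeat in a cycle of length 3: positions 0,1,… shift by +11, +3, +11, then the pattern repeats.
For satin: s+11=d, a+3=d, t+11=e, i+11=t, n+3=q.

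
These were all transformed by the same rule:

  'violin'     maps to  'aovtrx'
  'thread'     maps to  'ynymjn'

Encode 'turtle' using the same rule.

yaybuo

In violin: v→a is +5, i→o is +6, o→v is +7, l→t is +8 — the shift increases by 1 each position. The shift increases by 1 at each position, starting from +5: 5, 6, 7, ….
For turtle: t+5=y, u+6=a, r+7=y, t+8=b, l+9=u, e+10=o.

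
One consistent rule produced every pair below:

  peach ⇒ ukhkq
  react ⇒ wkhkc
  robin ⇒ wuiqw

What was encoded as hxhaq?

In peach: p→u is +5, e→k is +6, a→h is +7, c→k is +8 — the shift increases by 1 each position. Letter i (0-indexed) is shifted by i+5, so successive shifts are 5, 6, 7, ….
Reversing it on hxhaq: h−5=c, x−6=r, h−7=a, a−8=s, q−9=h.

crash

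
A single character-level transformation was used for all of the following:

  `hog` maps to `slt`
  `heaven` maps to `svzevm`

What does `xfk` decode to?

Each pair mirrors across the alphabet (h↔s, o↔l, g↔t): positions sum to 25. This is the alphabet-reversal cipher (Atbash): a becomes z, b becomes y, etc.
Reversing it on xfk: x↔c, f↔u, k↔p.

cup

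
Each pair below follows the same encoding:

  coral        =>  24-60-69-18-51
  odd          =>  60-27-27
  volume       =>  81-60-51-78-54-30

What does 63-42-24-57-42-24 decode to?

picnic

c(#3)→24 and o(#15)→60: differences scale by 3, so n = 3·pos + 15. The formula is n = 3×(alphabet index, a=1) + 15.
Reversing it on 63-42-24-57-42-24: 63→(63−15)÷3=16=p, 42→(42−15)÷3=9=i, 24→(24−15)÷3=3=c, 57→(57−15)÷3=14=n, 42→(42−15)÷3=9=i, 24→(24−15)÷3=3=c.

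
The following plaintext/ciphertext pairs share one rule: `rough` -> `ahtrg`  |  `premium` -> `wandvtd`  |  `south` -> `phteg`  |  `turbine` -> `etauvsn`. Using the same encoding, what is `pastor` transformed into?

Treating letters as 0–25, the rule is x ↦ 15x + 5 (mod 26).
Applying it to pastor: p(15)→15·15+5≡22=w; a(0)→15·0+5≡5=f; s(18)→15·18+5≡15=p; t(19)→15·19+5≡4=e; o(14)→15·14+5≡7=h; r(17)→15·17+5≡0=a (all mod 26).

wfpeha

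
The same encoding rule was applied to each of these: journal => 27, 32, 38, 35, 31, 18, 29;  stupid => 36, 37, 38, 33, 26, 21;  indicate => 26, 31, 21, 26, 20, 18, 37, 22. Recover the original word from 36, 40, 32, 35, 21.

Each letter is replaced by its alphabet position (a=1..z=26) + 17.
Decoding 36, 40, 32, 35, 21: 36→(36−17)÷1=19=s, 40→(40−17)÷1=23=w, 32→(32−17)÷1=15=o, 35→(35−17)÷1=18=r, 21→(21−17)÷1=4=d.

sword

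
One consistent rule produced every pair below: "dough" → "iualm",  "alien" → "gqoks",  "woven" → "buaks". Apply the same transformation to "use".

axk

The shift depends on letter class: consonant d→i is +5, but vowel o→u is +6. Two shifts are in play — +6 for a/e/i/o/u, +5 for every other letter.
For use: u(vowel)+6=a, s(cons)+5=x, e(vowel)+6=k.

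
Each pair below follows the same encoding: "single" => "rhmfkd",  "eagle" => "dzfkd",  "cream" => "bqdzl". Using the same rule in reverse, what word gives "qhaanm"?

ribbon

It's a constant shift of +25 (ROT25).
Undoing it on qhaanm: q−25=r, h−25=i, a−25=b, a−25=b, n−25=o, m−25=n.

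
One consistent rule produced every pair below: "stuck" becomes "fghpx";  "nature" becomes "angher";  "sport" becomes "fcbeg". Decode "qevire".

Compare letters: s→f is +13, t→g is +13, u→h is +13 — a constant shift. This is a Caesar cipher with shift 13.
Undoing it on qevire: q−13=d, e−13=r, v−13=i, i−13=v, r−13=e, e−13=r.

driver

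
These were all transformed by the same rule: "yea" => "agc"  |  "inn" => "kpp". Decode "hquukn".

Compare letters: y→a is +2, e→g is +2, a→c is +2 — a constant shift. Each letter is shifted forward by 2 in the alphabet (a Caesar shift of +2).
Decoding hquukn: h−2=f, q−2=o, u−2=s, u−2=s, k−2=i, n−2=l.

fossil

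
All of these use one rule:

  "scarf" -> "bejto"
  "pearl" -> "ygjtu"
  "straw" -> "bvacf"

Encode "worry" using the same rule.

fqath

Shifts by position in scarf: pos 0: s→b (+9), pos 1: c→e (+2), pos 2: a→j (+9), pos 3: r→t (+2) — repeating every 2. The shifts repeat in a cycle of length 2: positions 0,1,… shift by +9, +2, then the pattern repeats.
On worry: w+9=f, o+2=q, r+9=a, r+2=t, y+9=h.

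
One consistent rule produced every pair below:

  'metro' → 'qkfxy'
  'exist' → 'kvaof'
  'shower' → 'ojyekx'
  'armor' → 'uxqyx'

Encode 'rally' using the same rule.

xuzzm

m(12)→q(16) and e(4)→k(10) fit y≡17x+20 (mod 26); the inverse of 17 mod 26 is 23. This is an affine cipher: with a=0,…,z=25, each position x becomes (17x+20) mod 26.
For rally: r(17)→17·17+20≡23=x; a(0)→17·0+20≡20=u; l(11)→17·11+20≡25=z; l(11)→17·11+20≡25=z; y(24)→17·24+20≡12=m (all mod 26).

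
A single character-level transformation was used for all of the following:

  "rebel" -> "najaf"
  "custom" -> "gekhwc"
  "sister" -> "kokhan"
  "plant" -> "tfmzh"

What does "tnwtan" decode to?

r(17)→n(13) and e(4)→a(0) fit y≡23x+12 (mod 26); the inverse of 23 mod 26 is 17. Each letter's alphabet position (a=0..z=25) is mapped through 23·x+12 mod 26 — an affine cipher.
Reversing it on tnwtan: t(19)→17·(19−12)≡15=p; n(13)→17·(13−12)≡17=r; w(22)→17·(22−12)≡14=o; t(19)→17·(19−12)≡15=p; a(0)→17·(0−12)≡4=e; n(13)→17·(13−12)≡17=r (all mod 26).

proper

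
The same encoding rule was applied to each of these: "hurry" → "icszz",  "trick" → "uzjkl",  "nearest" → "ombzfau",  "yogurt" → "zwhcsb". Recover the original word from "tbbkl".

stack

A repeating key of period 2 is used — shifts +1, +8 over and over.
Reversing it on tbbkl: t−1=s, b−8=t, b−1=a, k−8=c, l−1=k.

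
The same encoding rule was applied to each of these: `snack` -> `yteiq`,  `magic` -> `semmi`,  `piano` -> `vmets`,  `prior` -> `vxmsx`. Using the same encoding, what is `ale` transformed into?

eri

The shift depends on letter class: consonant s→y is +6, but vowel a→e is +4. The rule splits by letter class: vowels +4, consonants +6.
Applying it to ale: a(vowel)+4=e, l(cons)+6=r, e(vowel)+4=i.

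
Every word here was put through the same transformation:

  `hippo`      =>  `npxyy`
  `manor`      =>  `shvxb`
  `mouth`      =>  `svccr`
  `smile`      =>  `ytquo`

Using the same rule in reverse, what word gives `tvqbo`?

Letter i (0-indexed) is shifted by i+6, so successive shifts are 6, 7, 8, ….
Undoing it on tvqbo: t−6=n, v−7=o, q−8=i, b−9=s, o−10=e.

noise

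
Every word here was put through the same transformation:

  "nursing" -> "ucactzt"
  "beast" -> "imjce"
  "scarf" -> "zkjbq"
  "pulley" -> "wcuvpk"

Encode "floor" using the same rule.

In nursing: n→u is +7, u→c is +8, r→a is +9, s→c is +10 — the shift increases by 1 each position. Letter i (0-indexed) is shifted by i+7, so successive shifts are 7, 8, 9, ….
Applying it to floor: f+7=m, l+8=t, o+9=x, o+10=y, r+11=c.

mtxyc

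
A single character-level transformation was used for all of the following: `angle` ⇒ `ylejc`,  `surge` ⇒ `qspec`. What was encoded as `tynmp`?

vapor

This is a Caesar cipher with shift 24.
Undoing it on tynmp: t−24=v, y−24=a, n−24=p, m−24=o, p−24=r.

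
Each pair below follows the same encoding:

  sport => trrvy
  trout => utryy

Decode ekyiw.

In sport: s→t is +1, p→r is +2, o→r is +3, r→v is +4 — the shift increases by 1 each position. Letter i (0-indexed) is shifted by i+1, so successive shifts are 1, 2, 3, ….
Reversing it on ekyiw: e−1=d, k−2=i, y−3=v, i−4=e, w−5=r.

diver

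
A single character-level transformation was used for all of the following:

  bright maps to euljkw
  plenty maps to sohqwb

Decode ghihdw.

defeat

Compare letters: b→e is +3, r→u is +3, i→l is +3 — a constant shift. It's a constant shift of +3 (ROT3).
Reversing it on ghihdw: g−3=d, h−3=e, i−3=f, h−3=e, d−3=a, w−3=t.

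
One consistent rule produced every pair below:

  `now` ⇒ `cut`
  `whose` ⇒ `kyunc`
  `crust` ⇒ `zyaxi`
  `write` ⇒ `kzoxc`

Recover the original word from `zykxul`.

forest

Two steps: reverse the string, then apply a Caesar shift of +6.
Undoing it on zykxul: shift back: z−6=t, y−6=s, k−6=e, x−6=r, u−6=o, l−6=f → tserof; then reverse → forest.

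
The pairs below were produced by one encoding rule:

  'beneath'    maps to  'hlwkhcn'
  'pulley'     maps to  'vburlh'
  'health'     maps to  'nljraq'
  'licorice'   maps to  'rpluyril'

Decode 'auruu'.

union

The shifts repeat in a cycle of length 3: positions 0,1,… shift by +6, +7, +9, then the pattern repeats.
Decoding auruu: a−6=u, u−7=n, r−9=i, u−6=o, u−7=n.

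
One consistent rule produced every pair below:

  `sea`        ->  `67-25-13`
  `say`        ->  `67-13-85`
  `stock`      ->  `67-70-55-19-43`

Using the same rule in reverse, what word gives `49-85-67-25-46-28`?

myself

s(#19)→67 and e(#5)→25: differences scale by 3, so n = 3·pos + 10. With a=1..z=26, the number is 3·pos + 10.
Reversing it on 49-85-67-25-46-28: 49→(49−10)÷3=13=m, 85→(85−10)÷3=25=y, 67→(67−10)÷3=19=s, 25→(25−10)÷3=5=e, 46→(46−10)÷3=12=l, 28→(28−10)÷3=6=f.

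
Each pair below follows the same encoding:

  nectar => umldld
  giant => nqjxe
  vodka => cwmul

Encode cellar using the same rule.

In nectar: n→u is +7, e→m is +8, c→l is +9, t→d is +10 — the shift increases by 1 each position. Each letter shifts forward by (position + 7), i.e. 7, 8, 9, … — the shift grows by one for each successive letter.
On cellar: c+7=j, e+8=m, l+9=u, l+10=v, a+11=l, r+12=d.

jmuvld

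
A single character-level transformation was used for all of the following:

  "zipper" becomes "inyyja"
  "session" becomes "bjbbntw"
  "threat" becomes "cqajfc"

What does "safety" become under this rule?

The shift depends on letter class: consonant z→i is +9, but vowel i→n is +5. The rule splits by letter class: vowels +5, consonants +9.
For safety: s(cons)+9=b, a(vowel)+5=f, f(cons)+9=o, e(vowel)+5=j, t(cons)+9=c, y(cons)+9=h.

bfojch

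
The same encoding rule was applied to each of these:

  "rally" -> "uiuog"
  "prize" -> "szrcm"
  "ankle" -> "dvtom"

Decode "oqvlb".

Shifts by position in rally: pos 0: r→u (+3), pos 1: a→i (+8), pos 2: l→u (+9), pos 3: l→o (+3), pos 4: y→g (+8) — repeating every 3. A repeating key of period 3 is used — shifts +3, +8, +9 over and over.
Undoing it on oqvlb: o−3=l, q−8=i, v−9=m, l−3=i, b−8=t.

limit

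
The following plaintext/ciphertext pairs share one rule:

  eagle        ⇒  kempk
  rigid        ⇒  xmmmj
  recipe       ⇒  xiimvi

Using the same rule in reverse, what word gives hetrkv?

banner

Shifts by position in eagle: pos 0: e→k (+6), pos 1: a→e (+4), pos 2: g→m (+6), pos 3: l→p (+4) — repeating every 2. It's a Vigenère-style cipher with numeric key [6,4]: position i shifts by key[i mod 2].
Reversing it on hetrkv: h−6=b, e−4=a, t−6=n, r−4=n, k−6=e, v−4=r.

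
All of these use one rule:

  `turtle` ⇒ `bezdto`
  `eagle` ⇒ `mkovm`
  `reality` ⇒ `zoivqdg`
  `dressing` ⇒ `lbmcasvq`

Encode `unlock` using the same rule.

cxtyku

A repeating key of period 2 is used — shifts +8, +10 over and over.
On unlock: u+8=c, n+10=x, l+8=t, o+10=y, c+8=k, k+10=u.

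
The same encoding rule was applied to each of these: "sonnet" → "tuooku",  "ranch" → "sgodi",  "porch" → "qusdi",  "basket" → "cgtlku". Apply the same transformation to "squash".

The shift depends on letter class: consonant s→t is +1, but vowel o→u is +6. Vowels shift forward by 6 and consonants shift forward by 1.
On squash: s(cons)+1=t, q(cons)+1=r, u(vowel)+6=a, a(vowel)+6=g, s(cons)+1=t, h(cons)+1=i.

tragti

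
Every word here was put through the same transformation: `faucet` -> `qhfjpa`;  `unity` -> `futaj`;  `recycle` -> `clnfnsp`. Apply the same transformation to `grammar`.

ryltxhc

Shifts by position in faucet: pos 0: f→q (+11), pos 1: a→h (+7), pos 2: u→f (+11), pos 3: c→j (+7) — repeating every 2. A repeating key of period 2 is used — shifts +11, +7 over and over.
Applying it to grammar: g+11=r, r+7=y, a+11=l, m+7=t, m+11=x, a+7=h, r+11=c.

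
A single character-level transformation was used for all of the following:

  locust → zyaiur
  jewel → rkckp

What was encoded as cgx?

Read the word backwards and shift each letter +6.
Reversing it on cgx: shift back: c−6=w, g−6=a, x−6=r → war; then reverse → raw.

raw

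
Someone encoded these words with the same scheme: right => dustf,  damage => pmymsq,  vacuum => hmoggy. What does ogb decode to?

Compare letters: r→d is +12, i→u is +12, g→s is +12 — a constant shift. Every letter moves 12 places later in the alphabet, wrapping around z→a.
Decoding ogb: o−12=c, g−12=u, b−12=p.

cup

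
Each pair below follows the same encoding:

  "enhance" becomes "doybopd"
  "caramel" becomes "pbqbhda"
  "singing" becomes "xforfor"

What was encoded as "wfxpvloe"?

Each letter's alphabet position (a=0..z=25) is mapped through 7·x+1 mod 26 — an affine cipher.
Decoding wfxpvloe: w(22)→15·(22−1)≡3=d; f(5)→15·(5−1)≡8=i; x(23)→15·(23−1)≡18=s; p(15)→15·(15−1)≡2=c; v(21)→15·(21−1)≡14=o; l(11)→15·(11−1)≡20=u; o(14)→15·(14−1)≡13=n; e(4)→15·(4−1)≡19=t (all mod 26).

discount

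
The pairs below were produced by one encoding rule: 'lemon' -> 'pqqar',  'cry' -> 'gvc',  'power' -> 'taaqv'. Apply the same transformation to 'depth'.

hqtxl

The shift depends on letter class: consonant l→p is +4, but vowel e→q is +12. The rule splits by letter class: vowels +12, consonants +4.
For depth: d(cons)+4=h, e(vowel)+12=q, p(cons)+4=t, t(cons)+4=x, h(cons)+4=l.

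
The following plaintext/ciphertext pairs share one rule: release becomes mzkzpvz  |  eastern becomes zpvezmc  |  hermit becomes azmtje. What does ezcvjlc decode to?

tension

r(17)→m(12) and e(4)→z(25) fit y≡9x+15 (mod 26); the inverse of 9 mod 26 is 3. This is an affine cipher: with a=0,…,z=25, each position x becomes (9x+15) mod 26.
Decoding ezcvjlc: e(4)→3·(4−15)≡19=t; z(25)→3·(25−15)≡4=e; c(2)→3·(2−15)≡13=n; v(21)→3·(21−15)≡18=s; j(9)→3·(9−15)≡8=i; l(11)→3·(11−15)≡14=o; c(2)→3·(2−15)≡13=n (all mod 26).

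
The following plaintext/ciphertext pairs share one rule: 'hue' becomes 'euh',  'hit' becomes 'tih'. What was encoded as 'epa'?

ape

The output letters match the input read backwards: hue reversed is euh. It's just the letters in reverse order.
Reversing it on epa: then reverse → ape.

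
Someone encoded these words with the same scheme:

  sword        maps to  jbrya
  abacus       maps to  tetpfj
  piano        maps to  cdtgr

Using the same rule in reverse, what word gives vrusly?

mother

This is an affine cipher: with a=0,…,z=25, each position x becomes (11x+19) mod 26.
Reversing it on vrusly: v(21)→19·(21−19)≡12=m; r(17)→19·(17−19)≡14=o; u(20)→19·(20−19)≡19=t; s(18)→19·(18−19)≡7=h; l(11)→19·(11−19)≡4=e; y(24)→19·(24−19)≡17=r (all mod 26).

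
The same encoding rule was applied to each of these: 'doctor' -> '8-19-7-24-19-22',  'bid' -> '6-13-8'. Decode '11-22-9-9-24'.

d is letter #4 and maps to 8: an offset of 4. The number is (letter's place in the alphabet, a=1) + 4.
Undoing it on 11-22-9-9-24: 11→(11−4)÷1=7=g, 22→(22−4)÷1=18=r, 9→(9−4)÷1=5=e, 9→(9−4)÷1=5=e, 24→(24−4)÷1=20=t.

greet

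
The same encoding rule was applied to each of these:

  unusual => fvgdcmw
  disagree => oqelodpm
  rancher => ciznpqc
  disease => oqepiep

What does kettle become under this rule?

vmfetq

Shifts by position in unusual: pos 0: u→f (+11), pos 1: n→v (+8), pos 2: u→g (+12), pos 3: s→d (+11), pos 4: u→c (+8), pos 5: a→m (+12) — repeating every 3. The shifts repeat in a cycle of length 3: positions 0,1,… shift by +11, +8, +12, then the pattern repeats.
On kettle: k+11=v, e+8=m, t+12=f, t+11=e, l+8=t, e+12=q.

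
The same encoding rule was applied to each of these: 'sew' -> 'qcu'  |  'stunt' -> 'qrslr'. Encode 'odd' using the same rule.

mbb

Compare letters: s→q is +24, e→c is +24, w→u is +24 — a constant shift. This is a Caesar cipher with shift 24.
On odd: o+24=m, d+24=b, d+24=b.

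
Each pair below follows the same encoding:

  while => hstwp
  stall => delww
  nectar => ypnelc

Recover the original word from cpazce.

Compare letters: w→h is +11, h→s is +11, i→t is +11 — a constant shift. Every letter moves 11 places later in the alphabet, wrapping around z→a.
Undoing it on cpazce: c−11=r, p−11=e, a−11=p, z−11=o, c−11=r, e−11=t.

report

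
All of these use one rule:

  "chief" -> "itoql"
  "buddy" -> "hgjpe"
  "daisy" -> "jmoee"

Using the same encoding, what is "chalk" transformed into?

The shifts repeat in a cycle of length 2: positions 0,1,… shift by +6, +12, then the pattern repeats.
On chalk: c+6=i, h+12=t, a+6=g, l+12=x, k+6=q.

itgxq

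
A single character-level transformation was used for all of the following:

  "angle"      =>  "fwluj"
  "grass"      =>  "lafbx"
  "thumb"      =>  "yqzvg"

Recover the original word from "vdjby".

quest

Shifts by position in angle: pos 0: a→f (+5), pos 1: n→w (+9), pos 2: g→l (+5), pos 3: l→u (+9) — repeating every 2. The shifts repeat in a cycle of length 2: positions 0,1,… shift by +5, +9, then the pattern repeats.
Decoding vdjby: v−5=q, d−9=u, j−5=e, b−9=s, y−5=t.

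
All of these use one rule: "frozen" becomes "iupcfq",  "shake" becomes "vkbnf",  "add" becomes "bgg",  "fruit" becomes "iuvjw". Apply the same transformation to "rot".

The shift depends on letter class: consonant f→i is +3, but vowel o→p is +1. Two shifts are in play — +1 for a/e/i/o/u, +3 for every other letter.
Applying it to rot: r(cons)+3=u, o(vowel)+1=p, t(cons)+3=w.

upw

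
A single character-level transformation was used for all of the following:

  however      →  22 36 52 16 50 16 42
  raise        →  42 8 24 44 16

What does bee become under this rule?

h(#8)→22 and o(#15)→36: differences scale by 2, so n = 2·pos + 6. With a=1..z=26, the number is 2·pos + 6.
On bee: b=2→10, e=5→16, e=5→16.

10 16 16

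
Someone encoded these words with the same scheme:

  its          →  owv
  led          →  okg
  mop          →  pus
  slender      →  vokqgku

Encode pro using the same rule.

suu

The shift depends on letter class: consonant t→w is +3, but vowel i→o is +6. The rule splits by letter class: vowels +6, consonants +3.
Applying it to pro: p(cons)+3=s, r(cons)+3=u, o(vowel)+6=u.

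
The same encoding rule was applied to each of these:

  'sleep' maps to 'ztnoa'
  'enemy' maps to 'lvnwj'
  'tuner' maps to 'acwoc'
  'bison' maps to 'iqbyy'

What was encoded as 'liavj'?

early

In sleep: s→z is +7, l→t is +8, e→n is +9, e→o is +10 — the shift increases by 1 each position. Each letter shifts forward by (position + 7), i.e. 7, 8, 9, … — the shift grows by one for each successive letter.
Reversing it on liavj: l−7=e, i−8=a, a−9=r, v−10=l, j−11=y.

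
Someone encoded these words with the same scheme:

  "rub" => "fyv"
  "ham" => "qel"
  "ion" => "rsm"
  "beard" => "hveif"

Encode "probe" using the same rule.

The output letters match the input read backwards, each shifted +4: rub reversed is bur. The word is reversed, then every letter is shifted forward by 4.
For probe: reverse → eborp; then shift: e+4=i, b+4=f, o+4=s, r+4=v, p+4=t.

ifsvt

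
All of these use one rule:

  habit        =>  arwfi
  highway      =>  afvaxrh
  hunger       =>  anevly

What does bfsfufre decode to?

Each letter's alphabet position (a=0..z=25) is mapped through 5·x+17 mod 26 — an affine cipher.
Reversing it on bfsfufre: b(1)→21·(1−17)≡2=c; f(5)→21·(5−17)≡8=i; s(18)→21·(18−17)≡21=v; f(5)→21·(5−17)≡8=i; u(20)→21·(20−17)≡11=l; f(5)→21·(5−17)≡8=i; r(17)→21·(17−17)≡0=a; e(4)→21·(4−17)≡13=n (all mod 26).

civilian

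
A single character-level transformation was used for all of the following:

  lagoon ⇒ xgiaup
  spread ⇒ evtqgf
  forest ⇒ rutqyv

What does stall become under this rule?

Shifts by position in lagoon: pos 0: l→x (+12), pos 1: a→g (+6), pos 2: g→i (+2), pos 3: o→a (+12), pos 4: o→u (+6), pos 5: n→p (+2) — repeating every 3. It's a Vigenère-style cipher with numeric key [12,6,2]: position i shifts by key[i mod 3].
For stall: s+12=e, t+6=z, a+2=c, l+12=x, l+6=r.

ezcxr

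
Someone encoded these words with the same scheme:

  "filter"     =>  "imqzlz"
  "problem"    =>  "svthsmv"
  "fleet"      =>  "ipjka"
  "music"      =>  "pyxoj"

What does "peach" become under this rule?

In filter: f→i is +3, i→m is +4, l→q is +5, t→z is +6 — the shift increases by 1 each position. Letter i (0-indexed) is shifted by i+3, so successive shifts are 3, 4, 5, ….
For peach: p+3=s, e+4=i, a+5=f, c+6=i, h+7=o.

sifio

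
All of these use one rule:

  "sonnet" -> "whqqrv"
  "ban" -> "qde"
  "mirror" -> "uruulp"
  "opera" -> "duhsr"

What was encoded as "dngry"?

vodka

The output letters match the input read backwards, each shifted +3: sonnet reversed is tennos. The word is reversed, then every letter is shifted forward by 3.
Undoing it on dngry: shift back: d−3=a, n−3=k, g−3=d, r−3=o, y−3=v → akdov; then reverse → vodka.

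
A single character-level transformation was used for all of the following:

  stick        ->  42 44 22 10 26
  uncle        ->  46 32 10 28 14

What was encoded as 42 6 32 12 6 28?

s(#19)→42 and t(#20)→44: differences scale by 2, so n = 2·pos + 4. Each letter becomes 2×(its alphabet position, a=1..z=26) + 4.
Undoing it on 42 6 32 12 6 28: 42→(42−4)÷2=19=s, 6→(6−4)÷2=1=a, 32→(32−4)÷2=14=n, 12→(12−4)÷2=4=d, 6→(6−4)÷2=1=a, 28→(28−4)÷2=12=l.

sandal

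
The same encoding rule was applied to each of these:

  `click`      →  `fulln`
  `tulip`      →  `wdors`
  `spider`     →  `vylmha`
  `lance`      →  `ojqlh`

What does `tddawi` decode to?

Shifts by position in click: pos 0: c→f (+3), pos 1: l→u (+9), pos 2: i→l (+3), pos 3: c→l (+9) — repeating every 2. It's a Vigenère-style cipher with numeric key [3,9]: position i shifts by key[i mod 2].
Reversing it on tddawi: t−3=q, d−9=u, d−3=a, a−9=r, w−3=t, i−9=z.

quartz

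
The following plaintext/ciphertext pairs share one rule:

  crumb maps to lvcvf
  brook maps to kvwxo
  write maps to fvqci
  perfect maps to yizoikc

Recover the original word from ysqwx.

The shifts repeat in a cycle of length 3: positions 0,1,… shift by +9, +4, +8, then the pattern repeats.
Reversing it on ysqwx: y−9=p, s−4=o, q−8=i, w−9=n, x−4=t.

point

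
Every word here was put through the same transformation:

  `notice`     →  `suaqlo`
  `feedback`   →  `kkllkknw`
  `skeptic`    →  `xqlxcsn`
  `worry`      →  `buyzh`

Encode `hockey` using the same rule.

mujsni

Letter i (0-indexed) is shifted by i+5, so successive shifts are 5, 6, 7, ….
On hockey: h+5=m, o+6=u, c+7=j, k+8=s, e+9=n, y+10=i.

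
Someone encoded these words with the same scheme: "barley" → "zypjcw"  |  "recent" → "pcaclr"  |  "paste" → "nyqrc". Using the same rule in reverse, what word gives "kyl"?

Each letter is shifted forward by 24 in the alphabet (a Caesar shift of +24).
Reversing it on kyl: k−24=m, y−24=a, l−24=n.

man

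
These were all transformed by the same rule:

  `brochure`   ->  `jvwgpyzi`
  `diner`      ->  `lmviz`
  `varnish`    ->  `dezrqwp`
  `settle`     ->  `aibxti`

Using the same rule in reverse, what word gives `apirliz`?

slander

Shifts by position in brochure: pos 0: b→j (+8), pos 1: r→v (+4), pos 2: o→w (+8), pos 3: c→g (+4) — repeating every 2. A repeating key of period 2 is used — shifts +8, +4 over and over.
Decoding apirliz: a−8=s, p−4=l, i−8=a, r−4=n, l−8=d, i−4=e, z−8=r.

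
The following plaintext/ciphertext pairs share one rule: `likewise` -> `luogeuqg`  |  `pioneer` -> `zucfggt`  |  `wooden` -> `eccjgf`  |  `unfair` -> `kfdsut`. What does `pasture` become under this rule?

zsqnktg

This is an affine cipher: with a=0,…,z=25, each position x becomes (23x+18) mod 26.
On pasture: p(15)→23·15+18≡25=z; a(0)→23·0+18≡18=s; s(18)→23·18+18≡16=q; t(19)→23·19+18≡13=n; u(20)→23·20+18≡10=k; r(17)→23·17+18≡19=t; e(4)→23·4+18≡6=g (all mod 26).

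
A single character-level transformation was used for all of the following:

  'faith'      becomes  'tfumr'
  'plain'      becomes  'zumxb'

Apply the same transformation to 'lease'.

qemqx

The output letters match the input read backwards, each shifted +12: faith reversed is htiaf. Read the word backwards and shift each letter +12.
Applying it to lease: reverse → esael; then shift: e+12=q, s+12=e, a+12=m, e+12=q, l+12=x.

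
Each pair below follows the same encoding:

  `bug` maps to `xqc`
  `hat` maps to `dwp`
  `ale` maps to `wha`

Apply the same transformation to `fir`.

It's a constant shift of +22 (ROT22).
On fir: f+22=b, i+22=e, r+22=n.

ben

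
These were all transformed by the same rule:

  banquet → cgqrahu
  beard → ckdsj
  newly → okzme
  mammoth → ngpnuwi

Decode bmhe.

A repeating key of period 3 is used — shifts +1, +6, +3 over and over.
Decoding bmhe: b−1=a, m−6=g, h−3=e, e−1=d.

aged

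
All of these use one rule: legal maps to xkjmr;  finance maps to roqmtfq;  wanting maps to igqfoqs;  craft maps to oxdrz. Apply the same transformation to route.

duxfk

Shifts by position in legal: pos 0: l→x (+12), pos 1: e→k (+6), pos 2: g→j (+3), pos 3: a→m (+12), pos 4: l→r (+6) — repeating every 3. It's a Vigenère-style cipher with numeric key [12,6,3]: position i shifts by key[i mod 3].
On route: r+12=d, o+6=u, u+3=x, t+12=f, e+6=k.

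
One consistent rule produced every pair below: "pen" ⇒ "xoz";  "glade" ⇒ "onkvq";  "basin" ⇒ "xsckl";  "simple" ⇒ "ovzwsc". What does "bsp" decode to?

The output letters match the input read backwards, each shifted +10: pen reversed is nep. The word is reversed, then every letter is shifted forward by 10.
Decoding bsp: shift back: b−10=r, s−10=i, p−10=f → rif; then reverse → fir.

fir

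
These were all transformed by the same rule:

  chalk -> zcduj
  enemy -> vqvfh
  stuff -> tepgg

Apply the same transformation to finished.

c(2)→z(25) and h(7)→c(2) fit y≡11x+3 (mod 26); the inverse of 11 mod 26 is 19. Each letter's alphabet position (a=0..z=25) is mapped through 11·x+3 mod 26 — an affine cipher.
For finished: f(5)→11·5+3≡6=g; i(8)→11·8+3≡13=n; n(13)→11·13+3≡16=q; i(8)→11·8+3≡13=n; s(18)→11·18+3≡19=t; h(7)→11·7+3≡2=c; e(4)→11·4+3≡21=v; d(3)→11·3+3≡10=k (all mod 26).

gnqntcvk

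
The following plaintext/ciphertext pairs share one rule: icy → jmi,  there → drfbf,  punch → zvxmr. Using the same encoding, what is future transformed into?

The shift depends on letter class: consonant c→m is +10, but vowel i→j is +1. The rule splits by letter class: vowels +1, consonants +10.
Applying it to future: f(cons)+10=p, u(vowel)+1=v, t(cons)+10=d, u(vowel)+1=v, r(cons)+10=b, e(vowel)+1=f.

pvdvbf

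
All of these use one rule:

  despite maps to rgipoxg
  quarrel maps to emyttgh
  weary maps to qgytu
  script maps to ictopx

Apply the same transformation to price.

ptocg

d(3)→r(17) and e(4)→g(6) fit y≡15x+24 (mod 26); the inverse of 15 mod 26 is 7. Each letter's alphabet position (a=0..z=25) is mapped through 15·x+24 mod 26 — an affine cipher.
On price: p(15)→15·15+24≡15=p; r(17)→15·17+24≡19=t; i(8)→15·8+24≡14=o; c(2)→15·2+24≡2=c; e(4)→15·4+24≡6=g (all mod 26).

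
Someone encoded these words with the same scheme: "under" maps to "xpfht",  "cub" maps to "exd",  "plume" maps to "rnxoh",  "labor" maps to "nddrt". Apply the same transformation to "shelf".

ujhnh

The shift depends on letter class: consonant n→p is +2, but vowel u→x is +3. The rule splits by letter class: vowels +3, consonants +2.
On shelf: s(cons)+2=u, h(cons)+2=j, e(vowel)+3=h, l(cons)+2=n, f(cons)+2=h.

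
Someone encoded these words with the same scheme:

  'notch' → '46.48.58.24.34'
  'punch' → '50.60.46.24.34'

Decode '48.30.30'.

off

n(#14)→46 and o(#15)→48: differences scale by 2, so n = 2·pos + 18. Each letter becomes 2×(its alphabet position, a=1..z=26) + 18.
Undoing it on 48.30.30: 48→(48−18)÷2=15=o, 30→(30−18)÷2=6=f, 30→(30−18)÷2=6=f.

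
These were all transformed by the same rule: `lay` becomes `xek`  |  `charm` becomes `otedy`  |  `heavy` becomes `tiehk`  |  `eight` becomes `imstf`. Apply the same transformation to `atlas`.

efxee

The shift depends on letter class: consonant l→x is +12, but vowel a→e is +4. Two shifts are in play — +4 for a/e/i/o/u, +12 for every other letter.
On atlas: a(vowel)+4=e, t(cons)+12=f, l(cons)+12=x, a(vowel)+4=e, s(cons)+12=e.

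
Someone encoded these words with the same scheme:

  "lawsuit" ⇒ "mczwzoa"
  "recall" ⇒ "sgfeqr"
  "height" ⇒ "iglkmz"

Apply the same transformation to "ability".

bdlpnzf

In lawsuit: l→m is +1, a→c is +2, w→z is +3, s→w is +4 — the shift increases by 1 each position. The shift increases by 1 at each position, starting from +1: 1, 2, 3, ….
Applying it to ability: a+1=b, b+2=d, i+3=l, l+4=p, i+5=n, t+6=z, y+7=f.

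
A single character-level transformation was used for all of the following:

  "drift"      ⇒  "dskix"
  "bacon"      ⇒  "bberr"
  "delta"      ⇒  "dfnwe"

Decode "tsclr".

train

Each letter shifts forward by its position index (0, 1, 2, …) — the shift grows by one for each successive letter.
Decoding tsclr: t−0=t, s−1=r, c−2=a, l−3=i, r−4=n.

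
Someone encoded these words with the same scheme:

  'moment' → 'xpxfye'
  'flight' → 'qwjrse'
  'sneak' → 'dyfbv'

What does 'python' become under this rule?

The rule splits by letter class: vowels +1, consonants +11.
On python: p(cons)+11=a, y(cons)+11=j, t(cons)+11=e, h(cons)+11=s, o(vowel)+1=p, n(cons)+11=y.

ajespy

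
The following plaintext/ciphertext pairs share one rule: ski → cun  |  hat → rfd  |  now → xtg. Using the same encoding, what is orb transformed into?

tbl

The shift depends on letter class: consonant s→c is +10, but vowel i→n is +5. The rule splits by letter class: vowels +5, consonants +10.
On orb: o(vowel)+5=t, r(cons)+10=b, b(cons)+10=l.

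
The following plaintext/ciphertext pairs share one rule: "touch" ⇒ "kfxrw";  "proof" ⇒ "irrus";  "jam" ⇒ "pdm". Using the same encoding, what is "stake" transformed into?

hndwv

The word is reversed, then every letter is shifted forward by 3.
On stake: reverse → ekats; then shift: e+3=h, k+3=n, a+3=d, t+3=w, s+3=v.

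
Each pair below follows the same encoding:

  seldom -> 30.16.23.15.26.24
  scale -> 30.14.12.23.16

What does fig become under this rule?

17.20.18

Each letter is replaced by its alphabet position (a=1..z=26) + 11.
For fig: f=6→17, i=9→20, g=7→18.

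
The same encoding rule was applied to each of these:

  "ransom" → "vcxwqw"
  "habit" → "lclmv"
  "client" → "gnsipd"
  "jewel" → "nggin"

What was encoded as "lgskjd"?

height

A repeating key of period 3 is used — shifts +4, +2, +10 over and over.
Undoing it on lgskjd: l−4=h, g−2=e, s−10=i, k−4=g, j−2=h, d−10=t.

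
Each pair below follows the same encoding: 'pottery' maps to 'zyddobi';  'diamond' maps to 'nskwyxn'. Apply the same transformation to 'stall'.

cdkvv

This is a Caesar cipher with shift 10.
For stall: s+10=c, t+10=d, a+10=k, l+10=v, l+10=v.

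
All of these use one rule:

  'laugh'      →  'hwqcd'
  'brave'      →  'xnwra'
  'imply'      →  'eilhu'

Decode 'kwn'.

oar

Each letter is shifted forward by 22 in the alphabet (a Caesar shift of +22).
Decoding kwn: k−22=o, w−22=a, n−22=r.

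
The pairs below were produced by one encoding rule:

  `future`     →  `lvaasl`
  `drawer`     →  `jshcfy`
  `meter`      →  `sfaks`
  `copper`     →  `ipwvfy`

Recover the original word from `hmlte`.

Shifts by position in future: pos 0: f→l (+6), pos 1: u→v (+1), pos 2: t→a (+7), pos 3: u→a (+6), pos 4: r→s (+1), pos 5: e→l (+7) — repeating every 3. The shifts repeat in a cycle of length 3: positions 0,1,… shift by +6, +1, +7, then the pattern repeats.
Decoding hmlte: h−6=b, m−1=l, l−7=e, t−6=n, e−1=d.

blend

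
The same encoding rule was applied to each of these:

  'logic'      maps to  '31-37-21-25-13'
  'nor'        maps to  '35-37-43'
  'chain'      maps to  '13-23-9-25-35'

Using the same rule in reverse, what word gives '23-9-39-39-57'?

happy

l(#12)→31 and o(#15)→37: differences scale by 2, so n = 2·pos + 7. Each letter becomes 2×(its alphabet position, a=1..z=26) + 7.
Reversing it on 23-9-39-39-57: 23→(23−7)÷2=8=h, 9→(9−7)÷2=1=a, 39→(39−7)÷2=16=p, 39→(39−7)÷2=16=p, 57→(57−7)÷2=25=y.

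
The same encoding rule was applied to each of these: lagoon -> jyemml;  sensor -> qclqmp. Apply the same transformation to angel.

Each letter is shifted forward by 24 in the alphabet (a Caesar shift of +24).
Applying it to angel: a+24=y, n+24=l, g+24=e, e+24=c, l+24=j.

ylecj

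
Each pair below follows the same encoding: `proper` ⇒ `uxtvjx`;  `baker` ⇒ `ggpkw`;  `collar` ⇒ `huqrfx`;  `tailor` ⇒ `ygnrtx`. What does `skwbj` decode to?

nerve

Shifts by position in proper: pos 0: p→u (+5), pos 1: r→x (+6), pos 2: o→t (+5), pos 3: p→v (+6) — repeating every 2. It's a Vigenère-style cipher with numeric key [5,6]: position i shifts by key[i mod 2].
Decoding skwbj: s−5=n, k−6=e, w−5=r, b−6=v, j−5=e.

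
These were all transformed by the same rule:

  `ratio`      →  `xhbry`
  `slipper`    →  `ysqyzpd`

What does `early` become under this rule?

In ratio: r→x is +6, a→h is +7, t→b is +8, i→r is +9 — the shift increases by 1 each position. Each letter shifts forward by (position + 6), i.e. 6, 7, 8, … — the shift grows by one for each successive letter.
Applying it to early: e+6=k, a+7=h, r+8=z, l+9=u, y+10=i.

khzui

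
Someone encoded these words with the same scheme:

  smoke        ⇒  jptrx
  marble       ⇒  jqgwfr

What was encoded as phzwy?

Two steps: reverse the string, then apply a Caesar shift of +5.
Undoing it on phzwy: shift back: p−5=k, h−5=c, z−5=u, w−5=r, y−5=t → kcurt; then reverse → truck.

truck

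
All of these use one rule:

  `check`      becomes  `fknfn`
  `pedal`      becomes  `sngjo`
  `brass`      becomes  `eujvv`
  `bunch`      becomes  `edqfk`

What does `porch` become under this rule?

The shift depends on letter class: consonant c→f is +3, but vowel e→n is +9. Two shifts are in play — +9 for a/e/i/o/u, +3 for every other letter.
For porch: p(cons)+3=s, o(vowel)+9=x, r(cons)+3=u, c(cons)+3=f, h(cons)+3=k.

sxufk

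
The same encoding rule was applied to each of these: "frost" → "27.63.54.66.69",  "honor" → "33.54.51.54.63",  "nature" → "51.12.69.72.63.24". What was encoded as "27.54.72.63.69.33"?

Each letter becomes 3×(its alphabet position, a=1..z=26) + 9.
Decoding 27.54.72.63.69.33: 27→(27−9)÷3=6=f, 54→(54−9)÷3=15=o, 72→(72−9)÷3=21=u, 63→(63−9)÷3=18=r, 69→(69−9)÷3=20=t, 33→(33−9)÷3=8=h.

fourth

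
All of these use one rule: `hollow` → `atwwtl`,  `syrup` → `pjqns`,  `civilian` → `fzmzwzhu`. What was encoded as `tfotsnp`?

octopus

Treating letters as 0–25, the rule is x ↦ 25x + 7 (mod 26).
Decoding tfotsnp: t(19)→25·(19−7)≡14=o; f(5)→25·(5−7)≡2=c; o(14)→25·(14−7)≡19=t; t(19)→25·(19−7)≡14=o; s(18)→25·(18−7)≡15=p; n(13)→25·(13−7)≡20=u; p(15)→25·(15−7)≡18=s (all mod 26).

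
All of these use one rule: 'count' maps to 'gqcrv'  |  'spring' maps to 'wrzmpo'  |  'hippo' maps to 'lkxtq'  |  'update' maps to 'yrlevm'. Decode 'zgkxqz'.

Shifts by position in count: pos 0: c→g (+4), pos 1: o→q (+2), pos 2: u→c (+8), pos 3: n→r (+4), pos 4: t→v (+2) — repeating every 3. The shifts repeat in a cycle of length 3: positions 0,1,… shift by +4, +2, +8, then the pattern repeats.
Decoding zgkxqz: z−4=v, g−2=e, k−8=c, x−4=t, q−2=o, z−8=r.

vector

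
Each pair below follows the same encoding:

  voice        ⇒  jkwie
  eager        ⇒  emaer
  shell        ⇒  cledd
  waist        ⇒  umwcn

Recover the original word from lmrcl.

harsh

v(21)→j(9) and o(14)→k(10) fit y≡11x+12 (mod 26); the inverse of 11 mod 26 is 19. This is an affine cipher: with a=0,…,z=25, each position x becomes (11x+12) mod 26.
Decoding lmrcl: l(11)→19·(11−12)≡7=h; m(12)→19·(12−12)≡0=a; r(17)→19·(17−12)≡17=r; c(2)→19·(2−12)≡18=s; l(11)→19·(11−12)≡7=h (all mod 26).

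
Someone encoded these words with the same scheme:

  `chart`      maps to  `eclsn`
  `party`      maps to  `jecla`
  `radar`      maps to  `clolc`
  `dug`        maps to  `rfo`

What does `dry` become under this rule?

The output letters match the input read backwards, each shifted +11: chart reversed is trahc. The word is reversed, then every letter is shifted forward by 11.
On dry: reverse → yrd; then shift: y+11=j, r+11=c, d+11=o.

jco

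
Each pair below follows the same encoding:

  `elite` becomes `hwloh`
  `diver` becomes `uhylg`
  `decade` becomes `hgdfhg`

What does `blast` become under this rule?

The output letters match the input read backwards, each shifted +3: elite reversed is etile. Two steps: reverse the string, then apply a Caesar shift of +3.
On blast: reverse → tsalb; then shift: t+3=w, s+3=v, a+3=d, l+3=o, b+3=e.

wvdoe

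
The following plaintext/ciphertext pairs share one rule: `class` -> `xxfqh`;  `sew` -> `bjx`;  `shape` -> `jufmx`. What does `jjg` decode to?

bee

The output letters match the input read backwards, each shifted +5: class reversed is ssalc. The word is reversed, then every letter is shifted forward by 5.
Undoing it on jjg: shift back: j−5=e, j−5=e, g−5=b → eeb; then reverse → bee.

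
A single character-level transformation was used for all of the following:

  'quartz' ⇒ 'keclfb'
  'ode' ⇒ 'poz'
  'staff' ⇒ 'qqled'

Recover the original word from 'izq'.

fox

The output letters match the input read backwards, each shifted +11: quartz reversed is ztrauq. Two steps: reverse the string, then apply a Caesar shift of +11.
Undoing it on izq: shift back: i−11=x, z−11=o, q−11=f → xof; then reverse → fox.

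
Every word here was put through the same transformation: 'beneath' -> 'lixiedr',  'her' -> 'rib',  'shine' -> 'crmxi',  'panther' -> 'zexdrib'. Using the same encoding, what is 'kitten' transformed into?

umddix

The shift depends on letter class: consonant b→l is +10, but vowel e→i is +4. Vowels shift forward by 4 and consonants shift forward by 10.
On kitten: k(cons)+10=u, i(vowel)+4=m, t(cons)+10=d, t(cons)+10=d, e(vowel)+4=i, n(cons)+10=x.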